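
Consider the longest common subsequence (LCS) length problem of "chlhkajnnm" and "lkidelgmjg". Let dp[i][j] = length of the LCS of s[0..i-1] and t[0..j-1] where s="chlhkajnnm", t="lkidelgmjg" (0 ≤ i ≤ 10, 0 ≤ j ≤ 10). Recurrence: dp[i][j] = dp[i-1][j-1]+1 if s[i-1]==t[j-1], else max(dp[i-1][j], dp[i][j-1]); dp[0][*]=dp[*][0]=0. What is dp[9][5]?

2

   ''  l  k  i  d  e  l  g  m  j  g
''  0  0  0  0  0  0  0  0  0  0  0
 c  0  0  0  0  0  0  0  0  0  0  0
 h  0  0  0  0  0  0  0  0  0  0  0
 l  0  1  1  1  1  1  1  1  1  1  1
 h  0  1  1  1  1  1  1  1  1  1  1
 k  0  1  2  2  2  2  2  2  2  2  2
 a  0  1  2  2  2  2  2  2  2  2  2
 j  0  1  2  2  2  2  2  2  2  3  3
 n  0  1  2  2  2  2  2  2  2  3  3
 n  0  1  2  2  2  2  2  2  2  3  3
 m  0  1  2  2  2  2  2  2  3  3  3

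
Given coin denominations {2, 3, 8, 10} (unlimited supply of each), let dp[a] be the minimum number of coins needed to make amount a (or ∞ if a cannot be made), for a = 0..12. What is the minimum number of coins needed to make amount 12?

 a  0  1  2  3  4  5  6  7  8  9 10 11 12
dp  0  -  1  1  2  2  2  3  1  3  1  2  2
(- denotes ∞ / unreachable)

2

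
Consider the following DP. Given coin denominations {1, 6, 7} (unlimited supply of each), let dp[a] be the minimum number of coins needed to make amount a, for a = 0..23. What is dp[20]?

 a  0  1  2  3  4  5  6  7  8  9 10 11 12 13 14 15 16 17 18 19 20 21 22 23
dp  0  1  2  3  4  5  1  1  2  3  4  5  2  2  2  3  4  5  3  3  3  3  4  5

3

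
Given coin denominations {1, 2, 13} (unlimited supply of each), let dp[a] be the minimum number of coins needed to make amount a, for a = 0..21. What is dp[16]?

 a  0  1  2  3  4  5  6  7  8  9 10 11 12 13 14 15 16 17 18 19 20 21
dp  0  1  1  2  2  3  3  4  4  5  5  6  6  1  2  2  3  3  4  4  5  5

3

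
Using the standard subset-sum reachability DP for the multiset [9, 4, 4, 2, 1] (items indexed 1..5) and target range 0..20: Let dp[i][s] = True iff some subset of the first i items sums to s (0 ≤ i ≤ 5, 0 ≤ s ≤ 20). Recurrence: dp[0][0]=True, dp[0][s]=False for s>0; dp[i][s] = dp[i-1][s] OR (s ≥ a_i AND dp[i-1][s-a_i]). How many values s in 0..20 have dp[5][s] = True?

i\s   0   1   2   3   4   5   6   7   8   9  10  11  12  13  14  15  16  17  18  19  20
  0   T   F   F   F   F   F   F   F   F   F   F   F   F   F   F   F   F   F   F   F   F
  1   T   F   F   F   F   F   F   F   F   T   F   F   F   F   F   F   F   F   F   F   F
  2   T   F   F   F   T   F   F   F   F   T   F   F   F   T   F   F   F   F   F   F   F
  3   T   F   F   F   T   F   F   F   T   T   F   F   F   T   F   F   F   T   F   F   F
  4   T   F   T   F   T   F   T   F   T   T   T   T   F   T   F   T   F   T   F   T   F
  5   T   T   T   T   T   T   T   T   T   T   T   T   T   T   T   T   T   T   T   T   T

21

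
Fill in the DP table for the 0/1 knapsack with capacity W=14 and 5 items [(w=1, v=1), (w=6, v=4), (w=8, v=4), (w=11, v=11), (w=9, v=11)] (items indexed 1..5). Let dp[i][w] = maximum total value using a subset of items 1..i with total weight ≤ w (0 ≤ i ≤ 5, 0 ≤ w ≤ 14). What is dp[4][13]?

12

i\w   0   1   2   3   4   5   6   7   8   9  10  11  12  13  14
  0   0   0   0   0   0   0   0   0   0   0   0   0   0   0   0
  1   0   1   1   1   1   1   1   1   1   1   1   1   1   1   1
  2   0   1   1   1   1   1   4   5   5   5   5   5   5   5   5
  3   0   1   1   1   1   1   4   5   5   5   5   5   5   5   8
  4   0   1   1   1   1   1   4   5   5   5   5  11  12  12  12
  5   0   1   1   1   1   1   4   5   5  11  12  12  12  12  12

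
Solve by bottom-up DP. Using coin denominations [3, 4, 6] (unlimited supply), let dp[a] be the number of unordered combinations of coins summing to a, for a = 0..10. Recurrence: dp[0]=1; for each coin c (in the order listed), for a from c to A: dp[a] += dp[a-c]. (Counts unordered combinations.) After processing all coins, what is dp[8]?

1

after  coin     0     1     2     3     4     5     6     7     8     9    10
          3     1     0     0     1     0     0     1     0     0     1     0
          4     1     0     0     1     1     0     1     1     1     1     1
          6     1     0     0     1     1     0     2     1     1     2     2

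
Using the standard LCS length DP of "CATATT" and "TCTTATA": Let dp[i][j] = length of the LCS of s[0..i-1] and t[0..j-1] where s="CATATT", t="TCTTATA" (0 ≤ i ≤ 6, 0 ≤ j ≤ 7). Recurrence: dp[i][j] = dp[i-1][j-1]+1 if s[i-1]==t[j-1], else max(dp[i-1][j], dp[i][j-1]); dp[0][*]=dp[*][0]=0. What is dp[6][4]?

3

   ''  T  C  T  T  A  T  A
''  0  0  0  0  0  0  0  0
 C  0  0  1  1  1  1  1  1
 A  0  0  1  1  1  2  2  2
 T  0  1  1  2  2  2  3  3
 A  0  1  1  2  2  3  3  4
 T  0  1  1  2  3  3  4  4
 T  0  1  1  2  3  3  4  4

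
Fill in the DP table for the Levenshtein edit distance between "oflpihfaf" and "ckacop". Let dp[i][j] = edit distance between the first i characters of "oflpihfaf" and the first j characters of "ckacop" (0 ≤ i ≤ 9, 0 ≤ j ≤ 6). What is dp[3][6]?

6

   ''  c  k  a  c  o  p
''  0  1  2  3  4  5  6
 o  1  1  2  3  4  4  5
 f  2  2  2  3  4  5  5
 l  3  3  3  3  4  5  6
 p  4  4  4  4  4  5  5
 i  5  5  5  5  5  5  6
 h  6  6  6  6  6  6  6
 f  7  7  7  7  7  7  7
 a  8  8  8  7  8  8  8
 f  9  9  9  8  8  9  9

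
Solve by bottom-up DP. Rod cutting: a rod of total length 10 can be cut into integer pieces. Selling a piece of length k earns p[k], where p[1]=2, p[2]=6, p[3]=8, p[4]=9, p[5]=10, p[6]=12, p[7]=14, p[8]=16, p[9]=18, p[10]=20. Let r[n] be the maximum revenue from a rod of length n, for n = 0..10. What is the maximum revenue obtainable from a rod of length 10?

   n    0    1    2    3    4    5    6    7    8    9   10
r[n]    0    2    6    8   12   14   18   20   24   26   30

30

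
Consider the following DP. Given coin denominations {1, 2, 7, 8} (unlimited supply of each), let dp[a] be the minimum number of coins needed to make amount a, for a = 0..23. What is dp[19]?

4

 a  0  1  2  3  4  5  6  7  8  9 10 11 12 13 14 15 16 17 18 19 20 21 22 23
dp  0  1  1  2  2  3  3  1  1  2  2  3  3  4  2  2  2  3  3  4  4  3  3  3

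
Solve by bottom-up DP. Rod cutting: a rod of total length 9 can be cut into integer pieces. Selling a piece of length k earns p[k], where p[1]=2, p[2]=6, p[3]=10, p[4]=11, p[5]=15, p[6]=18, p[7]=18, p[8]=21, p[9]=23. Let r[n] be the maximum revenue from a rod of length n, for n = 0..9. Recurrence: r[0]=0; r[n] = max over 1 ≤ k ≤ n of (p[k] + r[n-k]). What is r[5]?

16

   n    0    1    2    3    4    5    6    7    8    9
r[n]    0    2    6   10   12   16   20   22   26   30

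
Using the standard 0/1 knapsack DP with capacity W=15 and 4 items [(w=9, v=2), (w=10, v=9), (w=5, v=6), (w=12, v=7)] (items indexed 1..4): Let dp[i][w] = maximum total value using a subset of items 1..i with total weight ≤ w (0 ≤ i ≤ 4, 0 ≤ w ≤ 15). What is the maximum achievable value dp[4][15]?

i\w   0   1   2   3   4   5   6   7   8   9  10  11  12  13  14  15
  0   0   0   0   0   0   0   0   0   0   0   0   0   0   0   0   0
  1   0   0   0   0   0   0   0   0   0   2   2   2   2   2   2   2
  2   0   0   0   0   0   0   0   0   0   2   9   9   9   9   9   9
  3   0   0   0   0   0   6   6   6   6   6   9   9   9   9   9  15
  4   0   0   0   0   0   6   6   6   6   6   9   9   9   9   9  15

15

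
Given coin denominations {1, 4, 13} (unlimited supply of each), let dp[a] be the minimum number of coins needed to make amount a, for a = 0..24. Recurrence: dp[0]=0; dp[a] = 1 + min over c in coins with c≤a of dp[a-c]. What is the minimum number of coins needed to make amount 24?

 a  0  1  2  3  4  5  6  7  8  9 10 11 12 13 14 15 16 17 18 19 20 21 22 23 24
dp  0  1  2  3  1  2  3  4  2  3  4  5  3  1  2  3  4  2  3  4  5  3  4  5  6

6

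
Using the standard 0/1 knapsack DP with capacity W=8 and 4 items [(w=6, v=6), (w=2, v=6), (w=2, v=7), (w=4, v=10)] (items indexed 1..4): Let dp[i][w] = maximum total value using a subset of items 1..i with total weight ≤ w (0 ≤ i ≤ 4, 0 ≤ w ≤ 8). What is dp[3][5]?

13

i\w   0   1   2   3   4   5   6   7   8
  0   0   0   0   0   0   0   0   0   0
  1   0   0   0   0   0   0   6   6   6
  2   0   0   6   6   6   6   6   6  12
  3   0   0   7   7  13  13  13  13  13
  4   0   0   7   7  13  13  17  17  23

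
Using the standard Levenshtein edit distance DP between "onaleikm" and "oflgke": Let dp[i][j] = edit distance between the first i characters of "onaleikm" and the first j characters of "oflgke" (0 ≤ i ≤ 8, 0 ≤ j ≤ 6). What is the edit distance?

   ''  o  f  l  g  k  e
''  0  1  2  3  4  5  6
 o  1  0  1  2  3  4  5
 n  2  1  1  2  3  4  5
 a  3  2  2  2  3  4  5
 l  4  3  3  2  3  4  5
 e  5  4  4  3  3  4  4
 i  6  5  5  4  4  4  5
 k  7  6  6  5  5  4  5
 m  8  7  7  6  6  5  5

5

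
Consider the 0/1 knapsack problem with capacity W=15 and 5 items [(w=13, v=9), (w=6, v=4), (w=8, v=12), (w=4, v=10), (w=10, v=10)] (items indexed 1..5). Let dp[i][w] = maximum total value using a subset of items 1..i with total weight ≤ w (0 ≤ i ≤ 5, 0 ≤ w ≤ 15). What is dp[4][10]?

i\w   0   1   2   3   4   5   6   7   8   9  10  11  12  13  14  15
  0   0   0   0   0   0   0   0   0   0   0   0   0   0   0   0   0
  1   0   0   0   0   0   0   0   0   0   0   0   0   0   9   9   9
  2   0   0   0   0   0   0   4   4   4   4   4   4   4   9   9   9
  3   0   0   0   0   0   0   4   4  12  12  12  12  12  12  16  16
  4   0   0   0   0  10  10  10  10  12  12  14  14  22  22  22  22
  5   0   0   0   0  10  10  10  10  12  12  14  14  22  22  22  22

14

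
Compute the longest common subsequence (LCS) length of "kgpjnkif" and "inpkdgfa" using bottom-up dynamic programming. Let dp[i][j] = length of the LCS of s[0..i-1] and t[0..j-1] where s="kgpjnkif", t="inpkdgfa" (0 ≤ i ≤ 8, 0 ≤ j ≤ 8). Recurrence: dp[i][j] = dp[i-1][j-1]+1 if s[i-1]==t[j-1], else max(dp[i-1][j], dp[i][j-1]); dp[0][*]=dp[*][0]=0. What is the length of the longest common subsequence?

   ''  i  n  p  k  d  g  f  a
''  0  0  0  0  0  0  0  0  0
 k  0  0  0  0  1  1  1  1  1
 g  0  0  0  0  1  1  2  2  2
 p  0  0  0  1  1  1  2  2  2
 j  0  0  0  1  1  1  2  2  2
 n  0  0  1  1  1  1  2  2  2
 k  0  0  1  1  2  2  2  2  2
 i  0  1  1  1  2  2  2  2  2
 f  0  1  1  1  2  2  2  3  3

3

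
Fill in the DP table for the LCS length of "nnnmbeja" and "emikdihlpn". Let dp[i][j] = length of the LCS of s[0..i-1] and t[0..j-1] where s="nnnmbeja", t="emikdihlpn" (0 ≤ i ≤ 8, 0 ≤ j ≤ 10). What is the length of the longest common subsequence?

1

   ''  e  m  i  k  d  i  h  l  p  n
''  0  0  0  0  0  0  0  0  0  0  0
 n  0  0  0  0  0  0  0  0  0  0  1
 n  0  0  0  0  0  0  0  0  0  0  1
 n  0  0  0  0  0  0  0  0  0  0  1
 m  0  0  1  1  1  1  1  1  1  1  1
 b  0  0  1  1  1  1  1  1  1  1  1
 e  0  1  1  1  1  1  1  1  1  1  1
 j  0  1  1  1  1  1  1  1  1  1  1
 a  0  1  1  1  1  1  1  1  1  1  1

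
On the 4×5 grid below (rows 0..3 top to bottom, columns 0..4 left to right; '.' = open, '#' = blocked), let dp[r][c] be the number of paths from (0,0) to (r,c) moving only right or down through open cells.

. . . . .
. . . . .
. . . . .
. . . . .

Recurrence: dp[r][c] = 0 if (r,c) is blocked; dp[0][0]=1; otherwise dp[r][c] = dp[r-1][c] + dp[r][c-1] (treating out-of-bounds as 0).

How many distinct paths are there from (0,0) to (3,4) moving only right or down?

r\c   0   1   2   3   4
  0   1   1   1   1   1
  1   1   2   3   4   5
  2   1   3   6  10  15
  3   1   4  10  20  35

35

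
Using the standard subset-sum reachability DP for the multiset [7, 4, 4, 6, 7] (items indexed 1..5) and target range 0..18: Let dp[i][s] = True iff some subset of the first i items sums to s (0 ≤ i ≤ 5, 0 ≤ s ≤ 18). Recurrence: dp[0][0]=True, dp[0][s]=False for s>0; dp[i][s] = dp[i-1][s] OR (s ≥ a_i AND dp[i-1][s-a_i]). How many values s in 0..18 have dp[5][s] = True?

12

i\s   0   1   2   3   4   5   6   7   8   9  10  11  12  13  14  15  16  17  18
  0   T   F   F   F   F   F   F   F   F   F   F   F   F   F   F   F   F   F   F
  1   T   F   F   F   F   F   F   T   F   F   F   F   F   F   F   F   F   F   F
  2   T   F   F   F   T   F   F   T   F   F   F   T   F   F   F   F   F   F   F
  3   T   F   F   F   T   F   F   T   T   F   F   T   F   F   F   T   F   F   F
  4   T   F   F   F   T   F   T   T   T   F   T   T   F   T   T   T   F   T   F
  5   T   F   F   F   T   F   T   T   T   F   T   T   F   T   T   T   F   T   T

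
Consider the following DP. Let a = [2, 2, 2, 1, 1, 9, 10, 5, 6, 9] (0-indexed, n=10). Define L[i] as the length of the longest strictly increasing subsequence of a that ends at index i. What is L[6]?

3

   i    0    1    2    3    4    5    6    7    8    9
a[i]    2    2    2    1    1    9   10    5    6    9
L[i]    1    1    1    1    1    2    3    2    3    4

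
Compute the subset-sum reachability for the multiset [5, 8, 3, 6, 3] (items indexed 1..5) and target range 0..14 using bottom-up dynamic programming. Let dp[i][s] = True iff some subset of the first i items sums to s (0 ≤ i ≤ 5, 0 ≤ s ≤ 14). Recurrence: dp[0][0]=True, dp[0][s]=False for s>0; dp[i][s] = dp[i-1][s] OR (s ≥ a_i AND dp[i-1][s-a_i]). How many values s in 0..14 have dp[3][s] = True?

i\s   0   1   2   3   4   5   6   7   8   9  10  11  12  13  14
  0   T   F   F   F   F   F   F   F   F   F   F   F   F   F   F
  1   T   F   F   F   F   T   F   F   F   F   F   F   F   F   F
  2   T   F   F   F   F   T   F   F   T   F   F   F   F   T   F
  3   T   F   F   T   F   T   F   F   T   F   F   T   F   T   F
  4   T   F   F   T   F   T   T   F   T   T   F   T   F   T   T
  5   T   F   F   T   F   T   T   F   T   T   F   T   T   T   T

6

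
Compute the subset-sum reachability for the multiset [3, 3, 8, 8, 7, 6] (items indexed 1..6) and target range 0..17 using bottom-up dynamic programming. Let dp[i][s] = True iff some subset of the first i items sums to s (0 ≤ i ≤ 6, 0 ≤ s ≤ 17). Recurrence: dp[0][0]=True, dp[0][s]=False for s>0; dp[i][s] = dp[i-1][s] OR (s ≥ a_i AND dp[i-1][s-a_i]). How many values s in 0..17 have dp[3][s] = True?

6

i\s   0   1   2   3   4   5   6   7   8   9  10  11  12  13  14  15  16  17
  0   T   F   F   F   F   F   F   F   F   F   F   F   F   F   F   F   F   F
  1   T   F   F   T   F   F   F   F   F   F   F   F   F   F   F   F   F   F
  2   T   F   F   T   F   F   T   F   F   F   F   F   F   F   F   F   F   F
  3   T   F   F   T   F   F   T   F   T   F   F   T   F   F   T   F   F   F
  4   T   F   F   T   F   F   T   F   T   F   F   T   F   F   T   F   T   F
  5   T   F   F   T   F   F   T   T   T   F   T   T   F   T   T   T   T   F
  6   T   F   F   T   F   F   T   T   T   T   T   T   T   T   T   T   T   T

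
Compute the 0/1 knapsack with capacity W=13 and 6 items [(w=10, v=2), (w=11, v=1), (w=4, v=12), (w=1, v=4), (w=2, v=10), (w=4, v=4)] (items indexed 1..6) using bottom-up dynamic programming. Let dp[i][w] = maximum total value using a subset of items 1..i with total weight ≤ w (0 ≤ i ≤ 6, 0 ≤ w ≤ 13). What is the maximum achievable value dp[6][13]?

30

i\w   0   1   2   3   4   5   6   7   8   9  10  11  12  13
  0   0   0   0   0   0   0   0   0   0   0   0   0   0   0
  1   0   0   0   0   0   0   0   0   0   0   2   2   2   2
  2   0   0   0   0   0   0   0   0   0   0   2   2   2   2
  3   0   0   0   0  12  12  12  12  12  12  12  12  12  12
  4   0   4   4   4  12  16  16  16  16  16  16  16  16  16
  5   0   4  10  14  14  16  22  26  26  26  26  26  26  26
  6   0   4  10  14  14  16  22  26  26  26  26  30  30  30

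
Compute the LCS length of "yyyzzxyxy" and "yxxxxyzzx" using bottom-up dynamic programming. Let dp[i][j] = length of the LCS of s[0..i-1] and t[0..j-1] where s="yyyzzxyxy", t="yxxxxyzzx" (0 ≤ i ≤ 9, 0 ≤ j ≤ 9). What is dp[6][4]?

2

   ''  y  x  x  x  x  y  z  z  x
''  0  0  0  0  0  0  0  0  0  0
 y  0  1  1  1  1  1  1  1  1  1
 y  0  1  1  1  1  1  2  2  2  2
 y  0  1  1  1  1  1  2  2  2  2
 z  0  1  1  1  1  1  2  3  3  3
 z  0  1  1  1  1  1  2  3  4  4
 x  0  1  2  2  2  2  2  3  4  5
 y  0  1  2  2  2  2  3  3  4  5
 x  0  1  2  3  3  3  3  3  4  5
 y  0  1  2  3  3  3  4  4  4  5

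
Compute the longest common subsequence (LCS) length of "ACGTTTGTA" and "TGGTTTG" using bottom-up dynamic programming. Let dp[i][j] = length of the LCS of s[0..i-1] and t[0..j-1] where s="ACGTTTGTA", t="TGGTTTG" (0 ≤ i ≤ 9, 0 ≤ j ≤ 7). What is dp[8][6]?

   ''  T  G  G  T  T  T  G
''  0  0  0  0  0  0  0  0
 A  0  0  0  0  0  0  0  0
 C  0  0  0  0  0  0  0  0
 G  0  0  1  1  1  1  1  1
 T  0  1  1  1  2  2  2  2
 T  0  1  1  1  2  3  3  3
 T  0  1  1  1  2  3  4  4
 G  0  1  2  2  2  3  4  5
 T  0  1  2  2  3  3  4  5
 A  0  1  2  2  3  3  4  5

4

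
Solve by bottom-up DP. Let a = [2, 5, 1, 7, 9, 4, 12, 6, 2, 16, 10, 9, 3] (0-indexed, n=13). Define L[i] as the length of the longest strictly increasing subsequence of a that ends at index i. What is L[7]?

3

   i    0    1    2    3    4    5    6    7    8    9   10   11   12
a[i]    2    5    1    7    9    4   12    6    2   16   10    9    3
L[i]    1    2    1    3    4    2    5    3    2    6    5    4    3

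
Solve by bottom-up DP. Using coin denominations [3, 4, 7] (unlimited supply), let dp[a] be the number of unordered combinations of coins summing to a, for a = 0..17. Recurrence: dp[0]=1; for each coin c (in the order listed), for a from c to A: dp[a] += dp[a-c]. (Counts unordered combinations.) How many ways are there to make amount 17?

3

after  coin     0     1     2     3     4     5     6     7     8     9    10    11    12    13    14    15    16    17
          3     1     0     0     1     0     0     1     0     0     1     0     0     1     0     0     1     0     0
          4     1     0     0     1     1     0     1     1     1     1     1     1     2     1     1     2     2     1
          7     1     0     0     1     1     0     1     2     1     1     2     2     2     2     3     3     3     3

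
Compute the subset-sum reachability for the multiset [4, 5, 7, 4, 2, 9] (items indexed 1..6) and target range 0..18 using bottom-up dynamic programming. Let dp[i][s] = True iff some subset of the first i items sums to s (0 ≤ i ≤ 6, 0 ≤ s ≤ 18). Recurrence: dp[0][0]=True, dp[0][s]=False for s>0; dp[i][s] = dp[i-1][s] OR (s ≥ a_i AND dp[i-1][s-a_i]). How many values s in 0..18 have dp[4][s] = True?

11

i\s   0   1   2   3   4   5   6   7   8   9  10  11  12  13  14  15  16  17  18
  0   T   F   F   F   F   F   F   F   F   F   F   F   F   F   F   F   F   F   F
  1   T   F   F   F   T   F   F   F   F   F   F   F   F   F   F   F   F   F   F
  2   T   F   F   F   T   T   F   F   F   T   F   F   F   F   F   F   F   F   F
  3   T   F   F   F   T   T   F   T   F   T   F   T   T   F   F   F   T   F   F
  4   T   F   F   F   T   T   F   T   T   T   F   T   T   T   F   T   T   F   F
  5   T   F   T   F   T   T   T   T   T   T   T   T   T   T   T   T   T   T   T
  6   T   F   T   F   T   T   T   T   T   T   T   T   T   T   T   T   T   T   T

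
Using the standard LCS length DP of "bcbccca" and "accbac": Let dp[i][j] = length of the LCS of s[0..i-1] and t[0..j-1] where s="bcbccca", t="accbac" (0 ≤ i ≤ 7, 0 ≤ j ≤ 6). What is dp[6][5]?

   ''  a  c  c  b  a  c
''  0  0  0  0  0  0  0
 b  0  0  0  0  1  1  1
 c  0  0  1  1  1  1  2
 b  0  0  1  1  2  2  2
 c  0  0  1  2  2  2  3
 c  0  0  1  2  2  2  3
 c  0  0  1  2  2  2  3
 a  0  1  1  2  2  3  3

2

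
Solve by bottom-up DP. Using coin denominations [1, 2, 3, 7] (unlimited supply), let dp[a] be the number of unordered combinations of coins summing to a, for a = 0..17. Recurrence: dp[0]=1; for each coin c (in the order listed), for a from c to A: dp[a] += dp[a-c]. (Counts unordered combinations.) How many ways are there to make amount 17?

after  coin     0     1     2     3     4     5     6     7     8     9    10    11    12    13    14    15    16    17
          1     1     1     1     1     1     1     1     1     1     1     1     1     1     1     1     1     1     1
          2     1     1     2     2     3     3     4     4     5     5     6     6     7     7     8     8     9     9
          3     1     1     2     3     4     5     7     8    10    12    14    16    19    21    24    27    30    33
          7     1     1     2     3     4     5     7     9    11    14    17    20    24    28    33    38    44    50

50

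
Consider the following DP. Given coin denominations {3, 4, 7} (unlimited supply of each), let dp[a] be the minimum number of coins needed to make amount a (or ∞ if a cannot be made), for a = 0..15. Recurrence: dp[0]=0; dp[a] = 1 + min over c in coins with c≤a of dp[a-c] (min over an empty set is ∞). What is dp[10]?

 a  0  1  2  3  4  5  6  7  8  9 10 11 12 13 14 15
dp  0  -  -  1  1  -  2  1  2  3  2  2  3  3  2  3
(- denotes ∞ / unreachable)

2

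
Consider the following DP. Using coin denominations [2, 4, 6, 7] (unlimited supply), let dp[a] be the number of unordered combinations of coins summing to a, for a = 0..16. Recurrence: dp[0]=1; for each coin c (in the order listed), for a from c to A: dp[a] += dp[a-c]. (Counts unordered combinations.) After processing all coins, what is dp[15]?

after  coin     0     1     2     3     4     5     6     7     8     9    10    11    12    13    14    15    16
          2     1     0     1     0     1     0     1     0     1     0     1     0     1     0     1     0     1
          4     1     0     1     0     2     0     2     0     3     0     3     0     4     0     4     0     5
          6     1     0     1     0     2     0     3     0     4     0     5     0     7     0     8     0    10
          7     1     0     1     0     2     0     3     1     4     1     5     2     7     3     9     4    11

4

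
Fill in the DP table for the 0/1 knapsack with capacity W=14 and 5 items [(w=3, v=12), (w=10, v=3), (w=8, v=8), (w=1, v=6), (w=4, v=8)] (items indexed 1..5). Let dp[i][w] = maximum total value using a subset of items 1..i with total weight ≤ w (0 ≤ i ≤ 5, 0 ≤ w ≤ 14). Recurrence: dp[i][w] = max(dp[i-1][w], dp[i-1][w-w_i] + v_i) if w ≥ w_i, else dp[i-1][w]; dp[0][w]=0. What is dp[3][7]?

12

i\w   0   1   2   3   4   5   6   7   8   9  10  11  12  13  14
  0   0   0   0   0   0   0   0   0   0   0   0   0   0   0   0
  1   0   0   0  12  12  12  12  12  12  12  12  12  12  12  12
  2   0   0   0  12  12  12  12  12  12  12  12  12  12  15  15
  3   0   0   0  12  12  12  12  12  12  12  12  20  20  20  20
  4   0   6   6  12  18  18  18  18  18  18  18  20  26  26  26
  5   0   6   6  12  18  18  18  20  26  26  26  26  26  26  26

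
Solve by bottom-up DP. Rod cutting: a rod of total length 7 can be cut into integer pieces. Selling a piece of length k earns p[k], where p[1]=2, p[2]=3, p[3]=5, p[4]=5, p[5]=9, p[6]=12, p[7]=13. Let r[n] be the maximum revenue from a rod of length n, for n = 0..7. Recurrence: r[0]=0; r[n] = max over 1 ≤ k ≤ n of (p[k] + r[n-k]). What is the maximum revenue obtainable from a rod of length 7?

   n    0    1    2    3    4    5    6    7
r[n]    0    2    4    6    8   10   12   14

14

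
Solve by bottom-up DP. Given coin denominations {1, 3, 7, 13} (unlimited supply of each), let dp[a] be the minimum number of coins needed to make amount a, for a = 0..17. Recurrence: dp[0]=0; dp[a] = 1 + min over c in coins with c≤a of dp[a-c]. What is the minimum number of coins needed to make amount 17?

3

 a  0  1  2  3  4  5  6  7  8  9 10 11 12 13 14 15 16 17
dp  0  1  2  1  2  3  2  1  2  3  2  3  4  1  2  3  2  3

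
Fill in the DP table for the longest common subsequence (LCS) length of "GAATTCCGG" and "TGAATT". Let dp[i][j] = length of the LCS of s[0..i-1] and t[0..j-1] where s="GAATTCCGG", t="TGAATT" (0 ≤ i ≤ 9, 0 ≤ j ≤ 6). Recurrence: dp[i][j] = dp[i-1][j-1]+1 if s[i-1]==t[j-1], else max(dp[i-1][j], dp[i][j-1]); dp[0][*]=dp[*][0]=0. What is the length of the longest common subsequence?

5

   ''  T  G  A  A  T  T
''  0  0  0  0  0  0  0
 G  0  0  1  1  1  1  1
 A  0  0  1  2  2  2  2
 A  0  0  1  2  3  3  3
 T  0  1  1  2  3  4  4
 T  0  1  1  2  3  4  5
 C  0  1  1  2  3  4  5
 C  0  1  1  2  3  4  5
 G  0  1  2  2  3  4  5
 G  0  1  2  2  3  4  5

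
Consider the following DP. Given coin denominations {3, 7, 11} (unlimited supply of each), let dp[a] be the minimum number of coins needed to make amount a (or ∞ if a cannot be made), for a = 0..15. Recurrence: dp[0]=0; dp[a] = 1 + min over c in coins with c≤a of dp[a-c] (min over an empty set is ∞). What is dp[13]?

 a  0  1  2  3  4  5  6  7  8  9 10 11 12 13 14 15
dp  0  -  -  1  -  -  2  1  -  3  2  1  4  3  2  5
(- denotes ∞ / unreachable)

3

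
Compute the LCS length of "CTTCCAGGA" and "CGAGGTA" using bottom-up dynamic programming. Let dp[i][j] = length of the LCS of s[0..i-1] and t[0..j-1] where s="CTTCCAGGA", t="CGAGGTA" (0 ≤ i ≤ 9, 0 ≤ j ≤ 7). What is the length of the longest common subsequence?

   ''  C  G  A  G  G  T  A
''  0  0  0  0  0  0  0  0
 C  0  1  1  1  1  1  1  1
 T  0  1  1  1  1  1  2  2
 T  0  1  1  1  1  1  2  2
 C  0  1  1  1  1  1  2  2
 C  0  1  1  1  1  1  2  2
 A  0  1  1  2  2  2  2  3
 G  0  1  2  2  3  3  3  3
 G  0  1  2  2  3  4  4  4
 A  0  1  2  3  3  4  4  5

5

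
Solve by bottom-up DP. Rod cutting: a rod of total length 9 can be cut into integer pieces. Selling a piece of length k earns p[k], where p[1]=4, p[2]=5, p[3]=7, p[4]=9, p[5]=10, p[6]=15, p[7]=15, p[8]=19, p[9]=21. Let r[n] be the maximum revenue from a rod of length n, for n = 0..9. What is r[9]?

36

   n    0    1    2    3    4    5    6    7    8    9
r[n]    0    4    8   12   16   20   24   28   32   36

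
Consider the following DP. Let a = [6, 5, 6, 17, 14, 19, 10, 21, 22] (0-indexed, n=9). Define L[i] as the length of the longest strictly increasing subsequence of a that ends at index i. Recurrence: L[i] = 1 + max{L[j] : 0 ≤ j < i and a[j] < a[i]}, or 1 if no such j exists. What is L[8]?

   i    0    1    2    3    4    5    6    7    8
a[i]    6    5    6   17   14   19   10   21   22
L[i]    1    1    2    3    3    4    3    5    6

6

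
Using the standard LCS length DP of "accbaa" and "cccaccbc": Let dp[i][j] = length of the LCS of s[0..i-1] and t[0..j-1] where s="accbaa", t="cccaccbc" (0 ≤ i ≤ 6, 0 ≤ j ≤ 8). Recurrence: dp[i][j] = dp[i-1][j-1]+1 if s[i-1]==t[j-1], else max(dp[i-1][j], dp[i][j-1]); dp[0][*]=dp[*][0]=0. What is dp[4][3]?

2

   ''  c  c  c  a  c  c  b  c
''  0  0  0  0  0  0  0  0  0
 a  0  0  0  0  1  1  1  1  1
 c  0  1  1  1  1  2  2  2  2
 c  0  1  2  2  2  2  3  3  3
 b  0  1  2  2  2  2  3  4  4
 a  0  1  2  2  3  3  3  4  4
 a  0  1  2  2  3  3  3  4  4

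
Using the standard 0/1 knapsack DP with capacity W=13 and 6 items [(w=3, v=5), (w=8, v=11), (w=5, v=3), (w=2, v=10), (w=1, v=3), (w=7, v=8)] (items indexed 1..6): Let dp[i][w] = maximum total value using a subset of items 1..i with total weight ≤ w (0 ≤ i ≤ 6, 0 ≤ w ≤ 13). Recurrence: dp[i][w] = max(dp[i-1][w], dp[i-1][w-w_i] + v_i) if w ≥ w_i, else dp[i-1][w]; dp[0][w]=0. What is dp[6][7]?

18

i\w   0   1   2   3   4   5   6   7   8   9  10  11  12  13
  0   0   0   0   0   0   0   0   0   0   0   0   0   0   0
  1   0   0   0   5   5   5   5   5   5   5   5   5   5   5
  2   0   0   0   5   5   5   5   5  11  11  11  16  16  16
  3   0   0   0   5   5   5   5   5  11  11  11  16  16  16
  4   0   0  10  10  10  15  15  15  15  15  21  21  21  26
  5   0   3  10  13  13  15  18  18  18  18  21  24  24  26
  6   0   3  10  13  13  15  18  18  18  18  21  24  24  26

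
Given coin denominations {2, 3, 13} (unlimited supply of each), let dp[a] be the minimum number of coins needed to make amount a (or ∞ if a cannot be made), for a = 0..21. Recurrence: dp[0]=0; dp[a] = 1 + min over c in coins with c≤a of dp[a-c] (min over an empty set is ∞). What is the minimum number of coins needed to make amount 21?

 a  0  1  2  3  4  5  6  7  8  9 10 11 12 13 14 15 16 17 18 19 20 21
dp  0  -  1  1  2  2  2  3  3  3  4  4  4  1  5  2  2  3  3  3  4  4
(- denotes ∞ / unreachable)

4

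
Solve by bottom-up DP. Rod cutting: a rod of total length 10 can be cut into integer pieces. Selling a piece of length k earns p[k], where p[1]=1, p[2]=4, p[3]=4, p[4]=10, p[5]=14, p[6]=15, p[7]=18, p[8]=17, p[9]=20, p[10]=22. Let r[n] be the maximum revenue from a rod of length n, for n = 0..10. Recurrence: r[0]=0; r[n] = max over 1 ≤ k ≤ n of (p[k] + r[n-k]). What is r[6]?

   n    0    1    2    3    4    5    6    7    8    9   10
r[n]    0    1    4    5   10   14   15   18   20   24   28

15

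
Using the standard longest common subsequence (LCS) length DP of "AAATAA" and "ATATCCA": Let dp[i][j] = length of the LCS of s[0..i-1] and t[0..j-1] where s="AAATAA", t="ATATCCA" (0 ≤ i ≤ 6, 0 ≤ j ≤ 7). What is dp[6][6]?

   ''  A  T  A  T  C  C  A
''  0  0  0  0  0  0  0  0
 A  0  1  1  1  1  1  1  1
 A  0  1  1  2  2  2  2  2
 A  0  1  1  2  2  2  2  3
 T  0  1  2  2  3  3  3  3
 A  0  1  2  3  3  3  3  4
 A  0  1  2  3  3  3  3  4

3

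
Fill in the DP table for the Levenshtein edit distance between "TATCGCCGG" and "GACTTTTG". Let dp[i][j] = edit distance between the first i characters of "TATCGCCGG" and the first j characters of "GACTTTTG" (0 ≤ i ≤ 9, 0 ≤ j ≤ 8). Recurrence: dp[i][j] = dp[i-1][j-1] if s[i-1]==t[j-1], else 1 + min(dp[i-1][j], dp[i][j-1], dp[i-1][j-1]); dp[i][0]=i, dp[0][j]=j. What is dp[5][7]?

   ''  G  A  C  T  T  T  T  G
''  0  1  2  3  4  5  6  7  8
 T  1  1  2  3  3  4  5  6  7
 A  2  2  1  2  3  4  5  6  7
 T  3  3  2  2  2  3  4  5  6
 C  4  4  3  2  3  3  4  5  6
 G  5  4  4  3  3  4  4  5  5
 C  6  5  5  4  4  4  5  5  6
 C  7  6  6  5  5  5  5  6  6
 G  8  7  7  6  6  6  6  6  6
 G  9  8  8  7  7  7  7  7  6

5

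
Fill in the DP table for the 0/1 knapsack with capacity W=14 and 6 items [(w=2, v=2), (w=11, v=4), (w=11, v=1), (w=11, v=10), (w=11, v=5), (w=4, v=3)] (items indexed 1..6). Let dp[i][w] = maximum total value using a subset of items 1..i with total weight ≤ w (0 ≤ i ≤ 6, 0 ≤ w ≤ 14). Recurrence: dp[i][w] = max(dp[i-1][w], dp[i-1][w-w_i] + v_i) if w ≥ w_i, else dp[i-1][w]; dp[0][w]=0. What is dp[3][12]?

4

i\w   0   1   2   3   4   5   6   7   8   9  10  11  12  13  14
  0   0   0   0   0   0   0   0   0   0   0   0   0   0   0   0
  1   0   0   2   2   2   2   2   2   2   2   2   2   2   2   2
  2   0   0   2   2   2   2   2   2   2   2   2   4   4   6   6
  3   0   0   2   2   2   2   2   2   2   2   2   4   4   6   6
  4   0   0   2   2   2   2   2   2   2   2   2  10  10  12  12
  5   0   0   2   2   2   2   2   2   2   2   2  10  10  12  12
  6   0   0   2   2   3   3   5   5   5   5   5  10  10  12  12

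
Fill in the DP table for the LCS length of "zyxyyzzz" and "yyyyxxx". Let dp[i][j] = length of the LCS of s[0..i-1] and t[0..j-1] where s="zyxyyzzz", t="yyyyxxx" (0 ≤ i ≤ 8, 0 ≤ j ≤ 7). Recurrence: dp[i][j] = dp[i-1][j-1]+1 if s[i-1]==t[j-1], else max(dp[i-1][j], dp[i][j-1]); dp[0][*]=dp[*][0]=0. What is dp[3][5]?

2

   ''  y  y  y  y  x  x  x
''  0  0  0  0  0  0  0  0
 z  0  0  0  0  0  0  0  0
 y  0  1  1  1  1  1  1  1
 x  0  1  1  1  1  2  2  2
 y  0  1  2  2  2  2  2  2
 y  0  1  2  3  3  3  3  3
 z  0  1  2  3  3  3  3  3
 z  0  1  2  3  3  3  3  3
 z  0  1  2  3  3  3  3  3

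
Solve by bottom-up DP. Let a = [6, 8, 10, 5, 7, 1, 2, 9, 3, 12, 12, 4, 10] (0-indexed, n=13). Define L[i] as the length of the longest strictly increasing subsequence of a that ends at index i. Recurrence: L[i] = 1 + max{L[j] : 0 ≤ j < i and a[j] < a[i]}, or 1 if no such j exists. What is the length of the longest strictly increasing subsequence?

5

   i    0    1    2    3    4    5    6    7    8    9   10   11   12
a[i]    6    8   10    5    7    1    2    9    3   12   12    4   10
L[i]    1    2    3    1    2    1    2    3    3    4    4    4    5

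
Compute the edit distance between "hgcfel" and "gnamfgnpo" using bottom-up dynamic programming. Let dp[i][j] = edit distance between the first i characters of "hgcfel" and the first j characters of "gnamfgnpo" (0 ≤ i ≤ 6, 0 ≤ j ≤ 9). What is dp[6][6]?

   ''  g  n  a  m  f  g  n  p  o
''  0  1  2  3  4  5  6  7  8  9
 h  1  1  2  3  4  5  6  7  8  9
 g  2  1  2  3  4  5  5  6  7  8
 c  3  2  2  3  4  5  6  6  7  8
 f  4  3  3  3  4  4  5  6  7  8
 e  5  4  4  4  4  5  5  6  7  8
 l  6  5  5  5  5  5  6  6  7  8

6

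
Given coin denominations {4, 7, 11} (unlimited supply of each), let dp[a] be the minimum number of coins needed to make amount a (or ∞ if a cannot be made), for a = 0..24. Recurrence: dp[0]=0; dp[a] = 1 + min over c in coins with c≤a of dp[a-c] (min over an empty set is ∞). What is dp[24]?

6

 a  0  1  2  3  4  5  6  7  8  9 10 11 12 13 14 15 16 17 18 19 20 21 22 23 24
dp  0  -  -  -  1  -  -  1  2  -  -  1  3  -  2  2  4  -  2  3  5  3  2  4  6
(- denotes ∞ / unreachable)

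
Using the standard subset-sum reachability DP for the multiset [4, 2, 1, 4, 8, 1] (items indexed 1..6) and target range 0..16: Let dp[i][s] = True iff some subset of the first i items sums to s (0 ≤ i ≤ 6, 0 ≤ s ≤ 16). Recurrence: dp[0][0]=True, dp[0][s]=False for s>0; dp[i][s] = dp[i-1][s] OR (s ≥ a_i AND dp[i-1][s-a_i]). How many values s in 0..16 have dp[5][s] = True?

17

i\s   0   1   2   3   4   5   6   7   8   9  10  11  12  13  14  15  16
  0   T   F   F   F   F   F   F   F   F   F   F   F   F   F   F   F   F
  1   T   F   F   F   T   F   F   F   F   F   F   F   F   F   F   F   F
  2   T   F   T   F   T   F   T   F   F   F   F   F   F   F   F   F   F
  3   T   T   T   T   T   T   T   T   F   F   F   F   F   F   F   F   F
  4   T   T   T   T   T   T   T   T   T   T   T   T   F   F   F   F   F
  5   T   T   T   T   T   T   T   T   T   T   T   T   T   T   T   T   T
  6   T   T   T   T   T   T   T   T   T   T   T   T   T   T   T   T   T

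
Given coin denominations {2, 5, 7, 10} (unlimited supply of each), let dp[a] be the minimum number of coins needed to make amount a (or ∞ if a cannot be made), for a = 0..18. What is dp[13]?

 a  0  1  2  3  4  5  6  7  8  9 10 11 12 13 14 15 16 17 18
dp  0  -  1  -  2  1  3  1  4  2  1  3  2  4  2  2  3  2  4
(- denotes ∞ / unreachable)

4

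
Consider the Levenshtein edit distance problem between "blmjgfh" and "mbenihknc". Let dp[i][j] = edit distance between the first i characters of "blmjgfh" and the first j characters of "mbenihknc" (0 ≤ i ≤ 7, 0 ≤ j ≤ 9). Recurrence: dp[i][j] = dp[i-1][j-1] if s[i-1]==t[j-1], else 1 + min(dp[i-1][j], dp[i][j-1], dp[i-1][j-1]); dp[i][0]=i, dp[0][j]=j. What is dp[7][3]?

   ''  m  b  e  n  i  h  k  n  c
''  0  1  2  3  4  5  6  7  8  9
 b  1  1  1  2  3  4  5  6  7  8
 l  2  2  2  2  3  4  5  6  7  8
 m  3  2  3  3  3  4  5  6  7  8
 j  4  3  3  4  4  4  5  6  7  8
 g  5  4  4  4  5  5  5  6  7  8
 f  6  5  5  5  5  6  6  6  7  8
 h  7  6  6  6  6  6  6  7  7  8

6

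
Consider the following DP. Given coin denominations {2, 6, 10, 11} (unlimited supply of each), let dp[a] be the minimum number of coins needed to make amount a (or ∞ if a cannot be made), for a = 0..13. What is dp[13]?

 a  0  1  2  3  4  5  6  7  8  9 10 11 12 13
dp  0  -  1  -  2  -  1  -  2  -  1  1  2  2
(- denotes ∞ / unreachable)

2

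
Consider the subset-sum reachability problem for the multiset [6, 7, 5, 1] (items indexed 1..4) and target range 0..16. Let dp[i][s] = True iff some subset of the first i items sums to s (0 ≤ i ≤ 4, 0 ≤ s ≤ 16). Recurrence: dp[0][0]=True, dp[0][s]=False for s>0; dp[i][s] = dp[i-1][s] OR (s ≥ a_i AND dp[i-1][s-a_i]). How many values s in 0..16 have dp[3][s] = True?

i\s   0   1   2   3   4   5   6   7   8   9  10  11  12  13  14  15  16
  0   T   F   F   F   F   F   F   F   F   F   F   F   F   F   F   F   F
  1   T   F   F   F   F   F   T   F   F   F   F   F   F   F   F   F   F
  2   T   F   F   F   F   F   T   T   F   F   F   F   F   T   F   F   F
  3   T   F   F   F   F   T   T   T   F   F   F   T   T   T   F   F   F
  4   T   T   F   F   F   T   T   T   T   F   F   T   T   T   T   F   F

7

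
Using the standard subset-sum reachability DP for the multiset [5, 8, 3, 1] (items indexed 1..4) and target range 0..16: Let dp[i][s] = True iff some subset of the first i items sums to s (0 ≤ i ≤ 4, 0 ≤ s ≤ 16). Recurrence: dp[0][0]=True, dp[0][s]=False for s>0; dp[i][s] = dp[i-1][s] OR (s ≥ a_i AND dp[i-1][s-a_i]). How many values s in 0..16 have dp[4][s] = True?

i\s   0   1   2   3   4   5   6   7   8   9  10  11  12  13  14  15  16
  0   T   F   F   F   F   F   F   F   F   F   F   F   F   F   F   F   F
  1   T   F   F   F   F   T   F   F   F   F   F   F   F   F   F   F   F
  2   T   F   F   F   F   T   F   F   T   F   F   F   F   T   F   F   F
  3   T   F   F   T   F   T   F   F   T   F   F   T   F   T   F   F   T
  4   T   T   F   T   T   T   T   F   T   T   F   T   T   T   T   F   T

13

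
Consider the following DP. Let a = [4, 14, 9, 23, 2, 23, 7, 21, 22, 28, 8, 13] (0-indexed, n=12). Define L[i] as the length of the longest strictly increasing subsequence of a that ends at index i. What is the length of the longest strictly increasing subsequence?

   i    0    1    2    3    4    5    6    7    8    9   10   11
a[i]    4   14    9   23    2   23    7   21   22   28    8   13
L[i]    1    2    2    3    1    3    2    3    4    5    3    4

5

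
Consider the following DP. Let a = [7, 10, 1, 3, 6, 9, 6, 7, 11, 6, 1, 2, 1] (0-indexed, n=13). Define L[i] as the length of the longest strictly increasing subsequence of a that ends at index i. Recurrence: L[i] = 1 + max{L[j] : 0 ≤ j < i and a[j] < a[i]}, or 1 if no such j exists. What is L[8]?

   i    0    1    2    3    4    5    6    7    8    9   10   11   12
a[i]    7   10    1    3    6    9    6    7   11    6    1    2    1
L[i]    1    2    1    2    3    4    3    4    5    3    1    2    1

5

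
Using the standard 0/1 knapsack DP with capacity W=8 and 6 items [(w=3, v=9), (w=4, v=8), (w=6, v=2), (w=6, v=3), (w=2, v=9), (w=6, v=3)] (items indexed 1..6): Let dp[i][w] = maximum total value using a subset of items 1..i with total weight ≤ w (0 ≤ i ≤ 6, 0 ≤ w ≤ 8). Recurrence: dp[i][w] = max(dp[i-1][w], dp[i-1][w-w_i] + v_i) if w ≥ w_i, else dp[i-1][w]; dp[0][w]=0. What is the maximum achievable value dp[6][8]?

18

i\w   0   1   2   3   4   5   6   7   8
  0   0   0   0   0   0   0   0   0   0
  1   0   0   0   9   9   9   9   9   9
  2   0   0   0   9   9   9   9  17  17
  3   0   0   0   9   9   9   9  17  17
  4   0   0   0   9   9   9   9  17  17
  5   0   0   9   9   9  18  18  18  18
  6   0   0   9   9   9  18  18  18  18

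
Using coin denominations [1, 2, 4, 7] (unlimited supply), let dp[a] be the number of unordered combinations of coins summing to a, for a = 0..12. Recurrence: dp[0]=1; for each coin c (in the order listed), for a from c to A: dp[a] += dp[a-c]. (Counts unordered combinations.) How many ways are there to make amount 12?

after  coin     0     1     2     3     4     5     6     7     8     9    10    11    12
          1     1     1     1     1     1     1     1     1     1     1     1     1     1
          2     1     1     2     2     3     3     4     4     5     5     6     6     7
          4     1     1     2     2     4     4     6     6     9     9    12    12    16
          7     1     1     2     2     4     4     6     7    10    11    14    16    20

20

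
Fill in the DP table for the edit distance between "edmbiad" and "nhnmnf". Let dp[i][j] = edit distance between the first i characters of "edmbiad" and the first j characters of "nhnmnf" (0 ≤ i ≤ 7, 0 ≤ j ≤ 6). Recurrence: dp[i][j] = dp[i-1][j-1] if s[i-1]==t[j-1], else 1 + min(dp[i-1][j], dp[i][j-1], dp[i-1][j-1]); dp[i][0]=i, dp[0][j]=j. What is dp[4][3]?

4

   ''  n  h  n  m  n  f
''  0  1  2  3  4  5  6
 e  1  1  2  3  4  5  6
 d  2  2  2  3  4  5  6
 m  3  3  3  3  3  4  5
 b  4  4  4  4  4  4  5
 i  5  5  5  5  5  5  5
 a  6  6  6  6  6  6  6
 d  7  7  7  7  7  7  7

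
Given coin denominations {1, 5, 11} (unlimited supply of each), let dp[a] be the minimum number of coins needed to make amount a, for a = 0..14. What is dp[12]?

 a  0  1  2  3  4  5  6  7  8  9 10 11 12 13 14
dp  0  1  2  3  4  1  2  3  4  5  2  1  2  3  4

2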